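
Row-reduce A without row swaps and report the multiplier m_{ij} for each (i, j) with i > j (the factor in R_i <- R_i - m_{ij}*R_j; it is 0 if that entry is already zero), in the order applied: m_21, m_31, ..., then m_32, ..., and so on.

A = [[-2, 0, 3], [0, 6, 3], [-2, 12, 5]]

Forward elimination:
R2: entry in column 1 is already 0 -> m_{21} = 0 (no row operation needed)
R3 <- R3 - (1)*R1:  [  0  12   2 ]
R3 <- R3 - (2)*R2:  [  0   0  -4 ]
Multipliers (in order of application): m_{21} = 0, m_{31} = 1, m_{32} = 2

multipliers: 0, 1, 2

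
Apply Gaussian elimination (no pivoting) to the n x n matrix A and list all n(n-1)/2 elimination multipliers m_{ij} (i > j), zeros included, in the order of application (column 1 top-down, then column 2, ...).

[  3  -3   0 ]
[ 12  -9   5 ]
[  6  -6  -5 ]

multipliers: 4, 2, 0

Forward elimination:
R2 <- R2 - (4)*R1:  [ 0  3  5 ]
R3 <- R3 - (2)*R1:  [  0   0  -5 ]
R3: entry in column 2 is already 0 -> m_{32} = 0 (no row operation needed)
Multipliers (in order of application): m_{21} = 4, m_{31} = 2, m_{32} = 0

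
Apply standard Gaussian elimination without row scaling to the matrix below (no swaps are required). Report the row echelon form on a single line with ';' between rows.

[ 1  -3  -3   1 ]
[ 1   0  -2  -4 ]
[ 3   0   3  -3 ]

REF = [1 -3 -3 1; 0 3 1 -5; 0 0 9 9]

Forward elimination:
R2 <- R2 - (1)*R1:  [  0   3   1  -5 ]
R3 <- R3 - (3)*R1:  [  0   9  12  -6 ]
R3 <- R3 - (3)*R2:  [ 0  0  9  9 ]
Row echelon form:
[ 1  -3  -3   1 ]
[ 0   3   1  -5 ]
[ 0   0   9   9 ]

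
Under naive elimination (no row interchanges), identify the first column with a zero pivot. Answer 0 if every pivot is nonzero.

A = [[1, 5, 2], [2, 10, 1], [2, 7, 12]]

Naive forward elimination:
R2 <- R2 - (2)*R1:  [  0   0  -3 ]
R3 <- R3 - (2)*R1:  [  0  -3   8 ]
Matrix at this point:
[ 1   5   2 ]
[ 0   0  -3 ]
[ 0  -3   8 ]
Pivot entry (2,2) is zero but row 3 has -3 in column 2 -> naive elimination stops; a row interchange (e.g. R2 <-> R3) would be required here.

first zero-pivot column = 2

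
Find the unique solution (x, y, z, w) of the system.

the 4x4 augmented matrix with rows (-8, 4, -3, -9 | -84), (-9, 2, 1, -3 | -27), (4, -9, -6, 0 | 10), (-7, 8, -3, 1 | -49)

(1, -4, 5, 5)

Forward elimination on [A|b]:
R2 <- R2 - (9/8)*R1:  [     0   -5/2   35/8   57/8  135/2 ]
R3 <- R3 - (-1/2)*R1:  [     0     -7  -15/2   -9/2    -32 ]
R4 <- R4 - (7/8)*R1:  [    0   9/2  -3/8  71/8  49/2 ]
R3 <- R3 - (14/5)*R2:  [       0        0    -79/4  -489/20     -221 ]
R4 <- R4 - (-9/5)*R2:  [      0       0    15/2  217/10     146 ]
R4 <- R4 - (-30/79)*R3:  [        0         0         0  4904/395   4904/79 ]
Row echelon form:
[ -8     4     -3        -9  |      -84 ]
[  0  -5/2   35/8      57/8  |    135/2 ]
[  0     0  -79/4   -489/20  |     -221 ]
[  0     0      0  4904/395  |  4904/79 ]
Back-substitution:
w = (4904/79) / (4904/395) = 5
z = (-221 - (-489/20)*(5)) / (-79/4) = 5
y = (135/2 - (35/8)*(5) - (57/8)*(5)) / (-5/2) = -4
x = (-84 - (4)*(-4) - (-3)*(5) - (-9)*(5)) / -8 = 1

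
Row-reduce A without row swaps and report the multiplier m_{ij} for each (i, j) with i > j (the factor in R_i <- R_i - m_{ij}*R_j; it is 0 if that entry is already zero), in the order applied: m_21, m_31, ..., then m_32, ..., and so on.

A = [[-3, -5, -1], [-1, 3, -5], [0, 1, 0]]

Forward elimination:
R2 <- R2 - (1/3)*R1:  [     0   14/3  -14/3 ]
R3: entry in column 1 is already 0 -> m_{31} = 0 (no row operation needed)
R3 <- R3 - (3/14)*R2:  [ 0  0  1 ]
Multipliers (in order of application): m_{21} = 1/3, m_{31} = 0, m_{32} = 3/14

multipliers: 1/3, 0, 3/14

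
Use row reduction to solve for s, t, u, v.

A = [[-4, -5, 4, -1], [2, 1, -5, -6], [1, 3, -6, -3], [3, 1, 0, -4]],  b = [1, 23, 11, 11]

Forward elimination on [A|b]:
R2 <- R2 - (-1/2)*R1:  [     0   -3/2     -3  -13/2   47/2 ]
R3 <- R3 - (-1/4)*R1:  [     0    7/4     -5  -13/4   45/4 ]
R4 <- R4 - (-3/4)*R1:  [     0  -11/4      3  -19/4   47/4 ]
R3 <- R3 - (-7/6)*R2:  [     0      0  -17/2  -65/6  116/3 ]
R4 <- R4 - (11/6)*R2:  [     0      0   17/2   43/6  -94/3 ]
R4 <- R4 - (-1)*R3:  [     0      0      0  -11/3   22/3 ]
Row echelon form:
[ -4    -5      4     -1  |      1 ]
[  0  -3/2     -3  -13/2  |   47/2 ]
[  0     0  -17/2  -65/6  |  116/3 ]
[  0     0      0  -11/3  |   22/3 ]
Back-substitution:
v = (22/3) / (-11/3) = -2
u = (116/3 - (-65/6)*(-2)) / (-17/2) = -2
t = (47/2 - (-3)*(-2) - (-13/2)*(-2)) / (-3/2) = -3
s = (1 - (-5)*(-3) - (4)*(-2) - (-1)*(-2)) / -4 = 2

(2, -3, -2, -2)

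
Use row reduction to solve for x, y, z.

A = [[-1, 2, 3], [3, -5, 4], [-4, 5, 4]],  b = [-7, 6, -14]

Forward elimination on [A|b]:
R2 <- R2 - (-3)*R1:  [   0    1   13  -15 ]
R3 <- R3 - (4)*R1:  [  0  -3  -8  14 ]
R3 <- R3 - (-3)*R2:  [   0    0   31  -31 ]
Row echelon form:
[ -1  2   3  |   -7 ]
[  0  1  13  |  -15 ]
[  0  0  31  |  -31 ]
Back-substitution:
z = (-31) / 31 = -1
y = (-15 - (13)*(-1)) / 1 = -2
x = (-7 - (2)*(-2) - (3)*(-1)) / -1 = 0

(0, -2, -1)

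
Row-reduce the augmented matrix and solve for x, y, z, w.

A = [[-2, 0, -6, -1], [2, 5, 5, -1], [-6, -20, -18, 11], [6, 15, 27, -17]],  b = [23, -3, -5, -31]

(-2, 3, -3, -1)

Forward elimination on [A|b]:
R2 <- R2 - (-1)*R1:  [  0   5  -1  -2  20 ]
R3 <- R3 - (3)*R1:  [   0  -20    0   14  -74 ]
R4 <- R4 - (-3)*R1:  [   0   15    9  -20   38 ]
R3 <- R3 - (-4)*R2:  [  0   0  -4   6   6 ]
R4 <- R4 - (3)*R2:  [   0    0   12  -14  -22 ]
R4 <- R4 - (-3)*R3:  [  0   0   0   4  -4 ]
Row echelon form:
[ -2  0  -6  -1  |  23 ]
[  0  5  -1  -2  |  20 ]
[  0  0  -4   6  |   6 ]
[  0  0   0   4  |  -4 ]
Back-substitution:
w = (-4) / 4 = -1
z = (6 - (6)*(-1)) / -4 = -3
y = (20 - (-1)*(-3) - (-2)*(-1)) / 5 = 3
x = (23 - (-6)*(-3) - (-1)*(-1)) / -2 = -2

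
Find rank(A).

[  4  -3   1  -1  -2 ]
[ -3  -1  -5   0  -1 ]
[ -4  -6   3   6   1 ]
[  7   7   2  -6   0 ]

rank(A) = 3

Row reduction:
R2 <- R2 - (-3/4)*R1:  [     0  -13/4  -17/4   -3/4   -5/2 ]
R3 <- R3 - (-1)*R1:  [  0  -9   4   5  -1 ]
R4 <- R4 - (7/4)*R1:  [     0   49/4    1/4  -17/4    7/2 ]
R3 <- R3 - (36/13)*R2:  [      0       0  205/13   92/13   77/13 ]
R4 <- R4 - (-49/13)*R2:  [       0        0  -205/13   -92/13   -77/13 ]
R4 <- R4 - (-1)*R3:  [ 0  0  0  0  0 ]
Row echelon form:
[ 4     -3       1     -1     -2 ]
[ 0  -13/4   -17/4   -3/4   -5/2 ]
[ 0      0  205/13  92/13  77/13 ]
[ 0      0       0      0      0 ]
Nonzero rows / pivot columns: 3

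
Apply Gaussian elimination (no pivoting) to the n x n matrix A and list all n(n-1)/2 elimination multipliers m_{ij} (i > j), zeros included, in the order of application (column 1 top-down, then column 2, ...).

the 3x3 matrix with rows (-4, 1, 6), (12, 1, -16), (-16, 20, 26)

Forward elimination:
R2 <- R2 - (-3)*R1:  [ 0  4  2 ]
R3 <- R3 - (4)*R1:  [  0  16   2 ]
R3 <- R3 - (4)*R2:  [  0   0  -6 ]
Multipliers (in order of application): m_{21} = -3, m_{31} = 4, m_{32} = 4

multipliers: -3, 4, 4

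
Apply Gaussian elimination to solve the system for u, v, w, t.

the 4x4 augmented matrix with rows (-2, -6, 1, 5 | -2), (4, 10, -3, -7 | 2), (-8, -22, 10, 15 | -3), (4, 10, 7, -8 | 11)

Forward elimination on [A|b]:
R2 <- R2 - (-2)*R1:  [  0  -2  -1   3  -2 ]
R3 <- R3 - (4)*R1:  [  0   2   6  -5   5 ]
R4 <- R4 - (-2)*R1:  [  0  -2   9   2   7 ]
R3 <- R3 - (-1)*R2:  [  0   0   5  -2   3 ]
R4 <- R4 - (1)*R2:  [  0   0  10  -1   9 ]
R4 <- R4 - (2)*R3:  [ 0  0  0  3  3 ]
Row echelon form:
[ -2  -6   1   5  |  -2 ]
[  0  -2  -1   3  |  -2 ]
[  0   0   5  -2  |   3 ]
[  0   0   0   3  |   3 ]
Back-substitution:
t = (3) / 3 = 1
w = (3 - (-2)*(1)) / 5 = 1
v = (-2 - (-1)*(1) - (3)*(1)) / -2 = 2
u = (-2 - (-6)*(2) - (1)*(1) - (5)*(1)) / -2 = -2

(-2, 2, 1, 1)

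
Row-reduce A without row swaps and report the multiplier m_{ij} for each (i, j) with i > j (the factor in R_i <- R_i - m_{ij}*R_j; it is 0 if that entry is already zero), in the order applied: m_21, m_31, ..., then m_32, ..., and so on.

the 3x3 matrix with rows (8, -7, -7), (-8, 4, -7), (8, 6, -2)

multipliers: -1, 1, -13/3

Forward elimination:
R2 <- R2 - (-1)*R1:  [   0   -3  -14 ]
R3 <- R3 - (1)*R1:  [  0  13   5 ]
R3 <- R3 - (-13/3)*R2:  [      0       0  -167/3 ]
Multipliers (in order of application): m_{21} = -1, m_{31} = 1, m_{32} = -13/3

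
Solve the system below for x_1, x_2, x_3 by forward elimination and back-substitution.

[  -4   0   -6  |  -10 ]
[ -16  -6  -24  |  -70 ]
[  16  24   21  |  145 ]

(-5, 5, 5)

Forward elimination on [A|b]:
R2 <- R2 - (4)*R1:  [   0   -6    0  -30 ]
R3 <- R3 - (-4)*R1:  [   0   24   -3  105 ]
R3 <- R3 - (-4)*R2:  [   0    0   -3  -15 ]
Row echelon form:
[ -4   0  -6  |  -10 ]
[  0  -6   0  |  -30 ]
[  0   0  -3  |  -15 ]
Back-substitution:
x_3 = (-15) / -3 = 5
x_2 = (-30) / -6 = 5
x_1 = (-10 - (-6)*(5)) / -4 = -5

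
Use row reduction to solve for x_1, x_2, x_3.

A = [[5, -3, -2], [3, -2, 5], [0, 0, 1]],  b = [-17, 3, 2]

(-5, -4, 2)

Forward elimination on [A|b]:
R2 <- R2 - (3/5)*R1:  [    0  -1/5  31/5  66/5 ]
Row echelon form:
[ 5    -3    -2  |   -17 ]
[ 0  -1/5  31/5  |  66/5 ]
[ 0     0     1  |     2 ]
Back-substitution:
x_3 = (2) / 1 = 2
x_2 = (66/5 - (31/5)*(2)) / (-1/5) = -4
x_1 = (-17 - (-3)*(-4) - (-2)*(2)) / 5 = -5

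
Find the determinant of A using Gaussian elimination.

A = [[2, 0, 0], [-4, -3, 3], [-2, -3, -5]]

det(A) = 48

Forward elimination:
R2 <- R2 - (-2)*R1:  [  0  -3   3 ]
R3 <- R3 - (-1)*R1:  [  0  -3  -5 ]
R3 <- R3 - (1)*R2:  [  0   0  -8 ]
Upper-triangular form:
[ 2   0   0 ]
[ 0  -3   3 ]
[ 0   0  -8 ]
det(A) = (-1)^0 * (2) * (-3) * (-8) = 48  (0 row swaps -> sign +1)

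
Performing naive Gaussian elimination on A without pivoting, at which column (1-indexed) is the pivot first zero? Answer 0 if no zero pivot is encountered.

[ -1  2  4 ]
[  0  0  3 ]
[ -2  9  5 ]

first zero-pivot column = 2

Naive forward elimination:
R3 <- R3 - (2)*R1:  [  0   5  -3 ]
Matrix at this point:
[ -1  2   4 ]
[  0  0   3 ]
[  0  5  -3 ]
Pivot entry (2,2) is zero but row 3 has 5 in column 2 -> naive elimination stops; a row interchange (e.g. R2 <-> R3) would be required here.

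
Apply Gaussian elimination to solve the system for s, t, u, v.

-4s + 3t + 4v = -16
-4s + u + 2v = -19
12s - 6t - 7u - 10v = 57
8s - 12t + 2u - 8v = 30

(5, 0, -1, 1)

Forward elimination on [A|b]:
R2 <- R2 - (1)*R1:  [  0  -3   1  -2  -3 ]
R3 <- R3 - (-3)*R1:  [  0   3  -7   2   9 ]
R4 <- R4 - (-2)*R1:  [  0  -6   2   0  -2 ]
R3 <- R3 - (-1)*R2:  [  0   0  -6   0   6 ]
R4 <- R4 - (2)*R2:  [ 0  0  0  4  4 ]
Row echelon form:
[ -4   3   0   4  |  -16 ]
[  0  -3   1  -2  |   -3 ]
[  0   0  -6   0  |    6 ]
[  0   0   0   4  |    4 ]
Back-substitution:
v = (4) / 4 = 1
u = (6) / -6 = -1
t = (-3 - (1)*(-1) - (-2)*(1)) / -3 = 0
s = (-16 - (3)*(0) - (4)*(1)) / -4 = 5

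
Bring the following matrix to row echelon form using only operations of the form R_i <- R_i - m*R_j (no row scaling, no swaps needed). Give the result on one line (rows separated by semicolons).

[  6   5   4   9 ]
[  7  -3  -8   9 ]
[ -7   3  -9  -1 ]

REF = [6 5 4 9; 0 -53/6 -38/3 -3/2; 0 0 -17 8]

Forward elimination:
R2 <- R2 - (7/6)*R1:  [     0  -53/6  -38/3   -3/2 ]
R3 <- R3 - (-7/6)*R1:  [     0   53/6  -13/3   19/2 ]
R3 <- R3 - (-1)*R2:  [   0    0  -17    8 ]
Row echelon form:
[ 6      5      4     9 ]
[ 0  -53/6  -38/3  -3/2 ]
[ 0      0    -17     8 ]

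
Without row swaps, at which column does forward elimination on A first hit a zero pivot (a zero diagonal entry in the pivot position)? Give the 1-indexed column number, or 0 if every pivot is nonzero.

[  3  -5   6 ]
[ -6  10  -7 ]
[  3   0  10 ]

first zero-pivot column = 2

Naive forward elimination:
R2 <- R2 - (-2)*R1:  [ 0  0  5 ]
R3 <- R3 - (1)*R1:  [ 0  5  4 ]
Matrix at this point:
[ 3  -5  6 ]
[ 0   0  5 ]
[ 0   5  4 ]
Pivot entry (2,2) is zero but row 3 has 5 in column 2 -> naive elimination stops; a row interchange (e.g. R2 <-> R3) would be required here.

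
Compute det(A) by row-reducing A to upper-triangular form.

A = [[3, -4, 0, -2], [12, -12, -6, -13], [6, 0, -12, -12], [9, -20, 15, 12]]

Forward elimination:
R2 <- R2 - (4)*R1:  [  0   4  -6  -5 ]
R3 <- R3 - (2)*R1:  [   0    8  -12   -8 ]
R4 <- R4 - (3)*R1:  [  0  -8  15  18 ]
R3 <- R3 - (2)*R2:  [ 0  0  0  2 ]
R4 <- R4 - (-2)*R2:  [ 0  0  3  8 ]
R3 <-> R4   (pivot in column 3 was zero)
[ 3  -4   0  -2 ]
[ 0   4  -6  -5 ]
[ 0   0   3   8 ]
[ 0   0   0   2 ]
Upper-triangular form:
[ 3  -4   0  -2 ]
[ 0   4  -6  -5 ]
[ 0   0   3   8 ]
[ 0   0   0   2 ]
det(A) = (-1)^1 * (3) * (4) * (3) * (2) = -72  (1 row swap -> sign -1)

det(A) = -72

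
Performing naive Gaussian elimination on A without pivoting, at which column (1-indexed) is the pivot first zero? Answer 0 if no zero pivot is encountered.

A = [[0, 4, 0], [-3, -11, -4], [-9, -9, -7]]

first zero-pivot column = 1

Naive forward elimination:
Pivot entry (1,1) is zero but row 2 has -3 in column 1 -> naive elimination stops; a row interchange (e.g. R1 <-> R2) would be required here.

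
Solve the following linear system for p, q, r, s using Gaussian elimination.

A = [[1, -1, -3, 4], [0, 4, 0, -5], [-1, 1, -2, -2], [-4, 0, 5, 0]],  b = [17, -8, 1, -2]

(-2, 3, -2, 4)

Forward elimination on [A|b]:
R3 <- R3 - (-1)*R1:  [  0   0  -5   2  18 ]
R4 <- R4 - (-4)*R1:  [  0  -4  -7  16  66 ]
R4 <- R4 - (-1)*R2:  [  0   0  -7  11  58 ]
R4 <- R4 - (7/5)*R3:  [     0      0      0   41/5  164/5 ]
Row echelon form:
[ 1  -1  -3     4  |     17 ]
[ 0   4   0    -5  |     -8 ]
[ 0   0  -5     2  |     18 ]
[ 0   0   0  41/5  |  164/5 ]
Back-substitution:
s = (164/5) / (41/5) = 4
r = (18 - (2)*(4)) / -5 = -2
q = (-8 - (-5)*(4)) / 4 = 3
p = (17 - (-1)*(3) - (-3)*(-2) - (4)*(4)) / 1 = -2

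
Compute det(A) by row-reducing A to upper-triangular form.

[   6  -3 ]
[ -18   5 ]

det(A) = -24

Forward elimination:
R2 <- R2 - (-3)*R1:  [  0  -4 ]
Upper-triangular form:
[ 6  -3 ]
[ 0  -4 ]
det(A) = (-1)^0 * (6) * (-4) = -24  (0 row swaps -> sign +1)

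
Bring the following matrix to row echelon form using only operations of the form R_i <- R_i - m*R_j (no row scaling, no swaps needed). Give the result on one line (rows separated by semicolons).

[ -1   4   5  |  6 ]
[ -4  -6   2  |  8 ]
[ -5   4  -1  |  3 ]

REF = [-1 4 5 6; 0 -22 -18 -16; 0 0 -142/11 -169/11]

Forward elimination:
R2 <- R2 - (4)*R1:  [   0  -22  -18  -16 ]
R3 <- R3 - (5)*R1:  [   0  -16  -26  -27 ]
R3 <- R3 - (8/11)*R2:  [       0        0  -142/11  -169/11 ]
Row echelon form:
[ -1    4        5  |        6 ]
[  0  -22      -18  |      -16 ]
[  0    0  -142/11  |  -169/11 ]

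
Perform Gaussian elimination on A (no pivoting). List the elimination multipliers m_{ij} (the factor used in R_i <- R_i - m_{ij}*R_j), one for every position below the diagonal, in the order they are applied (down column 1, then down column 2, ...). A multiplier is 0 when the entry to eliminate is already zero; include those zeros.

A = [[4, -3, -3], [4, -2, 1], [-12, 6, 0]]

Forward elimination:
R2 <- R2 - (1)*R1:  [ 0  1  4 ]
R3 <- R3 - (-3)*R1:  [  0  -3  -9 ]
R3 <- R3 - (-3)*R2:  [ 0  0  3 ]
Multipliers (in order of application): m_{21} = 1, m_{31} = -3, m_{32} = -3

multipliers: 1, -3, -3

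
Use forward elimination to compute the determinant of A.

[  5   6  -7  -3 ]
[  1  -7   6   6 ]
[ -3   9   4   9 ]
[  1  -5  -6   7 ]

det(A) = -8444

Forward elimination:
R2 <- R2 - (1/5)*R1:  [     0  -41/5   37/5   33/5 ]
R3 <- R3 - (-3/5)*R1:  [    0  63/5  -1/5  36/5 ]
R4 <- R4 - (1/5)*R1:  [     0  -31/5  -23/5   38/5 ]
R3 <- R3 - (-63/41)*R2:  [      0       0  458/41  711/41 ]
R4 <- R4 - (31/41)*R2:  [       0        0  -418/41   107/41 ]
R4 <- R4 - (-209/229)*R3:  [        0         0         0  4222/229 ]
Upper-triangular form:
[ 5      6      -7        -3 ]
[ 0  -41/5    37/5      33/5 ]
[ 0      0  458/41    711/41 ]
[ 0      0       0  4222/229 ]
det(A) = (-1)^0 * (5) * (-41/5) * (458/41) * (4222/229) = -8444  (0 row swaps -> sign +1)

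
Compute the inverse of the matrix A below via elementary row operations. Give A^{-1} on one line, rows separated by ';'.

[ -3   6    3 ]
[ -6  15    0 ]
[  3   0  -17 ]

inverse = [-85/6 17/3 -5/2; -17/3 7/3 -1; -5/2 1 -1/2]

Gauss-Jordan on [A | I]:
R1 <- (1/-3)*R1:  [    1    -2    -1  |  -1/3     0     0 ]
R2 <- R2 - (-6)*R1:  [  0   3  -6  |  -2   1   0 ]
R3 <- R3 - (3)*R1:  [   0    6  -14  |    1    0    1 ]
R2 <- (1/3)*R2:  [    0     1    -2  |  -2/3   1/3     0 ]
R1 <- R1 - (-2)*R2:  [    1     0    -5  |  -5/3   2/3     0 ]
R3 <- R3 - (6)*R2:  [  0   0  -2  |   5  -2   1 ]
R3 <- (1/-2)*R3:  [    0     0     1  |  -5/2     1  -1/2 ]
R1 <- R1 - (-5)*R3:  [     1      0      0  |  -85/6   17/3   -5/2 ]
R2 <- R2 - (-2)*R3:  [     0      1      0  |  -17/3    7/3     -1 ]
Right block of [I | A^{-1}] is the inverse:
[ -85/6  17/3  -5/2 ]
[ -17/3   7/3    -1 ]
[  -5/2     1  -1/2 ]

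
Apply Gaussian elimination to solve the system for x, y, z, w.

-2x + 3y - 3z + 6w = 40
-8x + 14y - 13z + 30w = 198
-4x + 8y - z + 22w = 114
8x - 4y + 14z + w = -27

Forward elimination on [A|b]:
R2 <- R2 - (4)*R1:  [  0   2  -1   6  38 ]
R3 <- R3 - (2)*R1:  [  0   2   5  10  34 ]
R4 <- R4 - (-4)*R1:  [   0    8    2   25  133 ]
R3 <- R3 - (1)*R2:  [  0   0   6   4  -4 ]
R4 <- R4 - (4)*R2:  [   0    0    6    1  -19 ]
R4 <- R4 - (1)*R3:  [   0    0    0   -3  -15 ]
Row echelon form:
[ -2  3  -3   6  |   40 ]
[  0  2  -1   6  |   38 ]
[  0  0   6   4  |   -4 ]
[  0  0   0  -3  |  -15 ]
Back-substitution:
w = (-15) / -3 = 5
z = (-4 - (4)*(5)) / 6 = -4
y = (38 - (-1)*(-4) - (6)*(5)) / 2 = 2
x = (40 - (3)*(2) - (-3)*(-4) - (6)*(5)) / -2 = 4

(4, 2, -4, 5)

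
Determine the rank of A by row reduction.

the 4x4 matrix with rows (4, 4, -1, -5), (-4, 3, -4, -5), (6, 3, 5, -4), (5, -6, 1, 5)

rank(A) = 4

Row reduction:
R2 <- R2 - (-1)*R1:  [   0    7   -5  -10 ]
R3 <- R3 - (3/2)*R1:  [    0    -3  13/2   7/2 ]
R4 <- R4 - (5/4)*R1:  [    0   -11   9/4  45/4 ]
R3 <- R3 - (-3/7)*R2:  [      0       0   61/14  -11/14 ]
R4 <- R4 - (-11/7)*R2:  [       0        0  -157/28  -125/28 ]
R4 <- R4 - (-157/122)*R3:  [       0        0        0  -334/61 ]
Row echelon form:
[ 4  4     -1       -5 ]
[ 0  7     -5      -10 ]
[ 0  0  61/14   -11/14 ]
[ 0  0      0  -334/61 ]
Nonzero rows / pivot columns: 4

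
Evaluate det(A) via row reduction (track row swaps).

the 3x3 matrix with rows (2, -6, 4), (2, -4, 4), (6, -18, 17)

det(A) = 20

Forward elimination:
R2 <- R2 - (1)*R1:  [ 0  2  0 ]
R3 <- R3 - (3)*R1:  [ 0  0  5 ]
Upper-triangular form:
[ 2  -6  4 ]
[ 0   2  0 ]
[ 0   0  5 ]
det(A) = (-1)^0 * (2) * (2) * (5) = 20  (0 row swaps -> sign +1)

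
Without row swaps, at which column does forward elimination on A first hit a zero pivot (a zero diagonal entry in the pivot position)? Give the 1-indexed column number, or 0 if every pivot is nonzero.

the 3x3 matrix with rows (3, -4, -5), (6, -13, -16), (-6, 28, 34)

Naive forward elimination:
R2 <- R2 - (2)*R1:  [  0  -5  -6 ]
R3 <- R3 - (-2)*R1:  [  0  20  24 ]
R3 <- R3 - (-4)*R2:  [ 0  0  0 ]
Matrix at this point:
[ 3  -4  -5 ]
[ 0  -5  -6 ]
[ 0   0   0 ]
Pivot entry (3,3) in the last row is zero and there are no rows below to swap with -> zero pivot in column 3 (A is singular).

first zero-pivot column = 3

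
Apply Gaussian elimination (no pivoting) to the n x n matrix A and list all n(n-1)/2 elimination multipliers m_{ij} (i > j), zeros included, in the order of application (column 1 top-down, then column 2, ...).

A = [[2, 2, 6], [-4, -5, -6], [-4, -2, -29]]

Forward elimination:
R2 <- R2 - (-2)*R1:  [  0  -1   6 ]
R3 <- R3 - (-2)*R1:  [   0    2  -17 ]
R3 <- R3 - (-2)*R2:  [  0   0  -5 ]
Multipliers (in order of application): m_{21} = -2, m_{31} = -2, m_{32} = -2

multipliers: -2, -2, -2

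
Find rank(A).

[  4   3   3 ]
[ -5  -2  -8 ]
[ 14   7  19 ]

rank(A) = 2

Row reduction:
R2 <- R2 - (-5/4)*R1:  [     0    7/4  -17/4 ]
R3 <- R3 - (7/2)*R1:  [    0  -7/2  17/2 ]
R3 <- R3 - (-2)*R2:  [ 0  0  0 ]
Row echelon form:
[ 4    3      3 ]
[ 0  7/4  -17/4 ]
[ 0    0      0 ]
Nonzero rows / pivot columns: 2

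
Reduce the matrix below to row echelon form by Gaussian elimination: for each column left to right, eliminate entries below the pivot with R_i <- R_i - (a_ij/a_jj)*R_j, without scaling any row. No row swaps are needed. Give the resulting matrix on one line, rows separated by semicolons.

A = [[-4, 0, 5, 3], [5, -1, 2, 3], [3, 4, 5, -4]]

Forward elimination:
R2 <- R2 - (-5/4)*R1:  [    0    -1  33/4  27/4 ]
R3 <- R3 - (-3/4)*R1:  [    0     4  35/4  -7/4 ]
R3 <- R3 - (-4)*R2:  [     0      0  167/4  101/4 ]
Row echelon form:
[ -4   0      5      3 ]
[  0  -1   33/4   27/4 ]
[  0   0  167/4  101/4 ]

REF = [-4 0 5 3; 0 -1 33/4 27/4; 0 0 167/4 101/4]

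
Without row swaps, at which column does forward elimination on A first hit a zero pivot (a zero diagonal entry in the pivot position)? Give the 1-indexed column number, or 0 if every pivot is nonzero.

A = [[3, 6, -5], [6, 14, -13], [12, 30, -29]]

first zero-pivot column = 3

Naive forward elimination:
R2 <- R2 - (2)*R1:  [  0   2  -3 ]
R3 <- R3 - (4)*R1:  [  0   6  -9 ]
R3 <- R3 - (3)*R2:  [ 0  0  0 ]
Matrix at this point:
[ 3  6  -5 ]
[ 0  2  -3 ]
[ 0  0   0 ]
Pivot entry (3,3) in the last row is zero and there are no rows below to swap with -> zero pivot in column 3 (A is singular).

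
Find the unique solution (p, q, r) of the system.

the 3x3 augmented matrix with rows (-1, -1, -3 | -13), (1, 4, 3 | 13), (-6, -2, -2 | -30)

(4, 0, 3)

Forward elimination on [A|b]:
R2 <- R2 - (-1)*R1:  [ 0  3  0  0 ]
R3 <- R3 - (6)*R1:  [  0   4  16  48 ]
R3 <- R3 - (4/3)*R2:  [  0   0  16  48 ]
Row echelon form:
[ -1  -1  -3  |  -13 ]
[  0   3   0  |    0 ]
[  0   0  16  |   48 ]
Back-substitution:
r = (48) / 16 = 3
q = (0) / 3 = 0
p = (-13 - (-1)*(0) - (-3)*(3)) / -1 = 4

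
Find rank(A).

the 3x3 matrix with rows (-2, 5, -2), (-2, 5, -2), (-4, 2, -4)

Row reduction:
R2 <- R2 - (1)*R1:  [ 0  0  0 ]
R3 <- R3 - (2)*R1:  [  0  -8   0 ]
R2 <-> R3   (pivot in column 2 was zero)
[ -2   5  -2 ]
[  0  -8   0 ]
[  0   0   0 ]
Row echelon form:
[ -2   5  -2 ]
[  0  -8   0 ]
[  0   0   0 ]
Nonzero rows / pivot columns: 2

rank(A) = 2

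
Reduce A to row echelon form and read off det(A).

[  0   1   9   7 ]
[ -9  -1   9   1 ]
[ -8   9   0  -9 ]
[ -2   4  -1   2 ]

det(A) = -4942

Forward elimination:
R1 <-> R2   (pivot in column 1 was zero)
[ -9  -1   9   1 ]
[  0   1   9   7 ]
[ -8   9   0  -9 ]
[ -2   4  -1   2 ]
R3 <- R3 - (8/9)*R1:  [     0   89/9     -8  -89/9 ]
R4 <- R4 - (2/9)*R1:  [    0  38/9    -3  16/9 ]
R3 <- R3 - (89/9)*R2:  [      0       0     -97  -712/9 ]
R4 <- R4 - (38/9)*R2:  [      0       0     -41  -250/9 ]
R4 <- R4 - (41/97)*R3:  [        0         0         0  4942/873 ]
Upper-triangular form:
[ -9  -1    9         1 ]
[  0   1    9         7 ]
[  0   0  -97    -712/9 ]
[  0   0    0  4942/873 ]
det(A) = (-1)^1 * (-9) * (1) * (-97) * (4942/873) = -4942  (1 row swap -> sign -1)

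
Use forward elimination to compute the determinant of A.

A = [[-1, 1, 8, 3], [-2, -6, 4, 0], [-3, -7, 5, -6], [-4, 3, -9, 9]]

det(A) = -2298

Forward elimination:
R2 <- R2 - (2)*R1:  [   0   -8  -12   -6 ]
R3 <- R3 - (3)*R1:  [   0  -10  -19  -15 ]
R4 <- R4 - (4)*R1:  [   0   -1  -41   -3 ]
R3 <- R3 - (5/4)*R2:  [     0      0     -4  -15/2 ]
R4 <- R4 - (1/8)*R2:  [     0      0  -79/2   -9/4 ]
R4 <- R4 - (79/8)*R3:  [       0        0        0  1149/16 ]
Upper-triangular form:
[ -1   1    8        3 ]
[  0  -8  -12       -6 ]
[  0   0   -4    -15/2 ]
[  0   0    0  1149/16 ]
det(A) = (-1)^0 * (-1) * (-8) * (-4) * (1149/16) = -2298  (0 row swaps -> sign +1)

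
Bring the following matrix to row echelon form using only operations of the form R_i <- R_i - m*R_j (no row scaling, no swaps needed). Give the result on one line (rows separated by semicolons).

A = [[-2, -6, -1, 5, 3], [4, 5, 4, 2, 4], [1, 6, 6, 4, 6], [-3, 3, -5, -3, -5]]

REF = [-2 -6 -1 5 3; 0 -7 2 12 10; 0 0 89/14 163/14 165/14; 0 0 0 908/89 692/89]

Forward elimination:
R2 <- R2 - (-2)*R1:  [  0  -7   2  12  10 ]
R3 <- R3 - (-1/2)*R1:  [    0     3  11/2  13/2  15/2 ]
R4 <- R4 - (3/2)*R1:  [     0     12   -7/2  -21/2  -19/2 ]
R3 <- R3 - (-3/7)*R2:  [      0       0   89/14  163/14  165/14 ]
R4 <- R4 - (-12/7)*R2:  [      0       0   -1/14  141/14  107/14 ]
R4 <- R4 - (-1/89)*R3:  [      0       0       0  908/89  692/89 ]
Row echelon form:
[ -2  -6     -1       5       3 ]
[  0  -7      2      12      10 ]
[  0   0  89/14  163/14  165/14 ]
[  0   0      0  908/89  692/89 ]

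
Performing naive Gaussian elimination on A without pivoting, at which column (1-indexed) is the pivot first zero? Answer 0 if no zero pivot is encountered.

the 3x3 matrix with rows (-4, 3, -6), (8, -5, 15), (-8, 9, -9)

first zero-pivot column = 0

Naive forward elimination:
R2 <- R2 - (-2)*R1:  [ 0  1  3 ]
R3 <- R3 - (2)*R1:  [ 0  3  3 ]
R3 <- R3 - (3)*R2:  [  0   0  -6 ]
All pivots nonzero; naive elimination completes without hitting a zero pivot.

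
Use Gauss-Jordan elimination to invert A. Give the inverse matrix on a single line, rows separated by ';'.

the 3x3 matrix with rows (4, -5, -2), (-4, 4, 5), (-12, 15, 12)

Gauss-Jordan on [A | I]:
R1 <- (1/4)*R1:  [    1  -5/4  -1/2  |   1/4     0     0 ]
R2 <- R2 - (-4)*R1:  [  0  -1   3  |   1   1   0 ]
R3 <- R3 - (-12)*R1:  [ 0  0  6  |  3  0  1 ]
R2 <- (1/-1)*R2:  [  0   1  -3  |  -1  -1   0 ]
R1 <- R1 - (-5/4)*R2:  [     1      0  -17/4  |     -1   -5/4      0 ]
R3 <- (1/6)*R3:  [   0    0    1  |  1/2    0  1/6 ]
R1 <- R1 - (-17/4)*R3:  [     1      0      0  |    9/8   -5/4  17/24 ]
R2 <- R2 - (-3)*R3:  [   0    1    0  |  1/2   -1  1/2 ]
Right block of [I | A^{-1}] is the inverse:
[ 9/8  -5/4  17/24 ]
[ 1/2    -1    1/2 ]
[ 1/2     0    1/6 ]

inverse = [9/8 -5/4 17/24; 1/2 -1 1/2; 1/2 0 1/6]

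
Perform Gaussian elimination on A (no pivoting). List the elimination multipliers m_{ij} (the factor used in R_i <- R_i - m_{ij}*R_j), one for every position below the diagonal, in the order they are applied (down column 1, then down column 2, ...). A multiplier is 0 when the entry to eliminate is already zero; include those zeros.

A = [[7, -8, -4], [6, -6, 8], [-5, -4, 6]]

multipliers: 6/7, -5/7, -34/3

Forward elimination:
R2 <- R2 - (6/7)*R1:  [    0   6/7  80/7 ]
R3 <- R3 - (-5/7)*R1:  [     0  -68/7   22/7 ]
R3 <- R3 - (-34/3)*R2:  [     0      0  398/3 ]
Multipliers (in order of application): m_{21} = 6/7, m_{31} = -5/7, m_{32} = -34/3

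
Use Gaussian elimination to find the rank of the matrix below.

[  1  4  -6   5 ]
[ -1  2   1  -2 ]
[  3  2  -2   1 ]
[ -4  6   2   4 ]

rank(A) = 4

Row reduction:
R2 <- R2 - (-1)*R1:  [  0   6  -5   3 ]
R3 <- R3 - (3)*R1:  [   0  -10   16  -14 ]
R4 <- R4 - (-4)*R1:  [   0   22  -22   24 ]
R3 <- R3 - (-5/3)*R2:  [    0     0  23/3    -9 ]
R4 <- R4 - (11/3)*R2:  [     0      0  -11/3     13 ]
R4 <- R4 - (-11/23)*R3:  [      0       0       0  200/23 ]
Row echelon form:
[ 1  4    -6       5 ]
[ 0  6    -5       3 ]
[ 0  0  23/3      -9 ]
[ 0  0     0  200/23 ]
Nonzero rows / pivot columns: 4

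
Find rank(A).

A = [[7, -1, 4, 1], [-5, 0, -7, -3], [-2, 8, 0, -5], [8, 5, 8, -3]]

Row reduction:
R2 <- R2 - (-5/7)*R1:  [     0   -5/7  -29/7  -16/7 ]
R3 <- R3 - (-2/7)*R1:  [     0   54/7    8/7  -33/7 ]
R4 <- R4 - (8/7)*R1:  [     0   43/7   24/7  -29/7 ]
R3 <- R3 - (-54/5)*R2:  [      0       0  -218/5  -147/5 ]
R4 <- R4 - (-43/5)*R2:  [      0       0  -161/5  -119/5 ]
R4 <- R4 - (161/218)*R3:  [        0         0         0  -455/218 ]
Row echelon form:
[ 7    -1       4         1 ]
[ 0  -5/7   -29/7     -16/7 ]
[ 0     0  -218/5    -147/5 ]
[ 0     0       0  -455/218 ]
Nonzero rows / pivot columns: 4

rank(A) = 4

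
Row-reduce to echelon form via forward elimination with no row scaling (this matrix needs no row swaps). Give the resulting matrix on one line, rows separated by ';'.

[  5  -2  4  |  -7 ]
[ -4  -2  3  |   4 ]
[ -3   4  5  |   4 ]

Forward elimination:
R2 <- R2 - (-4/5)*R1:  [     0  -18/5   31/5   -8/5 ]
R3 <- R3 - (-3/5)*R1:  [    0  14/5  37/5  -1/5 ]
R3 <- R3 - (-7/9)*R2:  [     0      0  110/9  -13/9 ]
Row echelon form:
[ 5     -2      4  |     -7 ]
[ 0  -18/5   31/5  |   -8/5 ]
[ 0      0  110/9  |  -13/9 ]

REF = [5 -2 4 -7; 0 -18/5 31/5 -8/5; 0 0 110/9 -13/9]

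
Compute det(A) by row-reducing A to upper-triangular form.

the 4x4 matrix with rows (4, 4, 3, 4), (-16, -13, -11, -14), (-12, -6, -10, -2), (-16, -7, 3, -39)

det(A) = 180

Forward elimination:
R2 <- R2 - (-4)*R1:  [ 0  3  1  2 ]
R3 <- R3 - (-3)*R1:  [  0   6  -1  10 ]
R4 <- R4 - (-4)*R1:  [   0    9   15  -23 ]
R3 <- R3 - (2)*R2:  [  0   0  -3   6 ]
R4 <- R4 - (3)*R2:  [   0    0   12  -29 ]
R4 <- R4 - (-4)*R3:  [  0   0   0  -5 ]
Upper-triangular form:
[ 4  4   3   4 ]
[ 0  3   1   2 ]
[ 0  0  -3   6 ]
[ 0  0   0  -5 ]
det(A) = (-1)^0 * (4) * (3) * (-3) * (-5) = 180  (0 row swaps -> sign +1)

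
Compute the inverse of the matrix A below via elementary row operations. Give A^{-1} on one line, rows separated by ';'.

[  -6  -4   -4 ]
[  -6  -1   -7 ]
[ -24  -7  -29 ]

inverse = [-5/18 -11/9 1/3; -1/12 13/12 -1/4; 1/4 3/4 -1/4]

Gauss-Jordan on [A | I]:
R1 <- (1/-6)*R1:  [    1   2/3   2/3  |  -1/6     0     0 ]
R2 <- R2 - (-6)*R1:  [  0   3  -3  |  -1   1   0 ]
R3 <- R3 - (-24)*R1:  [   0    9  -13  |   -4    0    1 ]
R2 <- (1/3)*R2:  [    0     1    -1  |  -1/3   1/3     0 ]
R1 <- R1 - (2/3)*R2:  [    1     0   4/3  |  1/18  -2/9     0 ]
R3 <- R3 - (9)*R2:  [  0   0  -4  |  -1  -3   1 ]
R3 <- (1/-4)*R3:  [    0     0     1  |   1/4   3/4  -1/4 ]
R1 <- R1 - (4/3)*R3:  [     1      0      0  |  -5/18  -11/9    1/3 ]
R2 <- R2 - (-1)*R3:  [     0      1      0  |  -1/12  13/12   -1/4 ]
Right block of [I | A^{-1}] is the inverse:
[ -5/18  -11/9   1/3 ]
[ -1/12  13/12  -1/4 ]
[   1/4    3/4  -1/4 ]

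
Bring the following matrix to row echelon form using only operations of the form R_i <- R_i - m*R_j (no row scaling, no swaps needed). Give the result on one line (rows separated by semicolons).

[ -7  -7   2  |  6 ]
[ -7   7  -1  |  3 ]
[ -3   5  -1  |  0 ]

Forward elimination:
R2 <- R2 - (1)*R1:  [  0  14  -3  -3 ]
R3 <- R3 - (3/7)*R1:  [     0      8  -13/7  -18/7 ]
R3 <- R3 - (4/7)*R2:  [    0     0  -1/7  -6/7 ]
Row echelon form:
[ -7  -7     2  |     6 ]
[  0  14    -3  |    -3 ]
[  0   0  -1/7  |  -6/7 ]

REF = [-7 -7 2 6; 0 14 -3 -3; 0 0 -1/7 -6/7]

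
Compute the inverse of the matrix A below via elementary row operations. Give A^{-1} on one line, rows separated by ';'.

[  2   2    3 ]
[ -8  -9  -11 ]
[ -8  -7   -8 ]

Gauss-Jordan on [A | I]:
R1 <- (1/2)*R1:  [   1    1  3/2  |  1/2    0    0 ]
R2 <- R2 - (-8)*R1:  [  0  -1   1  |   4   1   0 ]
R3 <- R3 - (-8)*R1:  [ 0  1  4  |  4  0  1 ]
R2 <- (1/-1)*R2:  [  0   1  -1  |  -4  -1   0 ]
R1 <- R1 - (1)*R2:  [   1    0  5/2  |  9/2    1    0 ]
R3 <- R3 - (1)*R2:  [ 0  0  5  |  8  1  1 ]
R3 <- (1/5)*R3:  [   0    0    1  |  8/5  1/5  1/5 ]
R1 <- R1 - (5/2)*R3:  [    1     0     0  |   1/2   1/2  -1/2 ]
R2 <- R2 - (-1)*R3:  [     0      1      0  |  -12/5   -4/5    1/5 ]
Right block of [I | A^{-1}] is the inverse:
[   1/2   1/2  -1/2 ]
[ -12/5  -4/5   1/5 ]
[   8/5   1/5   1/5 ]

inverse = [1/2 1/2 -1/2; -12/5 -4/5 1/5; 8/5 1/5 1/5]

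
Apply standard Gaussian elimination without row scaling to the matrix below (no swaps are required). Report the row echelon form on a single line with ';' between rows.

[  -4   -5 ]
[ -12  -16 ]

Forward elimination:
R2 <- R2 - (3)*R1:  [  0  -1 ]
Row echelon form:
[ -4  -5 ]
[  0  -1 ]

REF = [-4 -5; 0 -1]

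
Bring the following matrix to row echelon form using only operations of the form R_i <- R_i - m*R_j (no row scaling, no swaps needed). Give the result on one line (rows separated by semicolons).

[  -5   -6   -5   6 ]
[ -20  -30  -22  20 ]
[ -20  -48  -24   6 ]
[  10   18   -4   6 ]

Forward elimination:
R2 <- R2 - (4)*R1:  [  0  -6  -2  -4 ]
R3 <- R3 - (4)*R1:  [   0  -24   -4  -18 ]
R4 <- R4 - (-2)*R1:  [   0    6  -14   18 ]
R3 <- R3 - (4)*R2:  [  0   0   4  -2 ]
R4 <- R4 - (-1)*R2:  [   0    0  -16   14 ]
R4 <- R4 - (-4)*R3:  [ 0  0  0  6 ]
Row echelon form:
[ -5  -6  -5   6 ]
[  0  -6  -2  -4 ]
[  0   0   4  -2 ]
[  0   0   0   6 ]

REF = [-5 -6 -5 6; 0 -6 -2 -4; 0 0 4 -2; 0 0 0 6]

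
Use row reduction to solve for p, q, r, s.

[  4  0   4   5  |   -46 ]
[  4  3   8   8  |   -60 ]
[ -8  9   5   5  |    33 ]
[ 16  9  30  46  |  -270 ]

Forward elimination on [A|b]:
R2 <- R2 - (1)*R1:  [   0    3    4    3  -14 ]
R3 <- R3 - (-2)*R1:  [   0    9   13   15  -59 ]
R4 <- R4 - (4)*R1:  [   0    9   14   26  -86 ]
R3 <- R3 - (3)*R2:  [   0    0    1    6  -17 ]
R4 <- R4 - (3)*R2:  [   0    0    2   17  -44 ]
R4 <- R4 - (2)*R3:  [   0    0    0    5  -10 ]
Row echelon form:
[ 4  0  4  5  |  -46 ]
[ 0  3  4  3  |  -14 ]
[ 0  0  1  6  |  -17 ]
[ 0  0  0  5  |  -10 ]
Back-substitution:
s = (-10) / 5 = -2
r = (-17 - (6)*(-2)) / 1 = -5
q = (-14 - (4)*(-5) - (3)*(-2)) / 3 = 4
p = (-46 - (4)*(-5) - (5)*(-2)) / 4 = -4

(-4, 4, -5, -2)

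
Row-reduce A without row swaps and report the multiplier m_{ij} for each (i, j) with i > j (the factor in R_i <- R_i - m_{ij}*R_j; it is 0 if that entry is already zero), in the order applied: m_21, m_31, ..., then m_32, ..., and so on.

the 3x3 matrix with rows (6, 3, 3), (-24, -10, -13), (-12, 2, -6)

multipliers: -4, -2, 4

Forward elimination:
R2 <- R2 - (-4)*R1:  [  0   2  -1 ]
R3 <- R3 - (-2)*R1:  [ 0  8  0 ]
R3 <- R3 - (4)*R2:  [ 0  0  4 ]
Multipliers (in order of application): m_{21} = -4, m_{31} = -2, m_{32} = 4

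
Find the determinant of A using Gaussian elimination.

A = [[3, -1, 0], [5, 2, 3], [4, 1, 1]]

det(A) = -10

Forward elimination:
R2 <- R2 - (5/3)*R1:  [    0  11/3     3 ]
R3 <- R3 - (4/3)*R1:  [   0  7/3    1 ]
R3 <- R3 - (7/11)*R2:  [      0       0  -10/11 ]
Upper-triangular form:
[ 3    -1       0 ]
[ 0  11/3       3 ]
[ 0     0  -10/11 ]
det(A) = (-1)^0 * (3) * (11/3) * (-10/11) = -10  (0 row swaps -> sign +1)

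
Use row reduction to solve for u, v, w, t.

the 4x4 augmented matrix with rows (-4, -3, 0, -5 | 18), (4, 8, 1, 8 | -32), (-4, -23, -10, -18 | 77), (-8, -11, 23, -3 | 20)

Forward elimination on [A|b]:
R2 <- R2 - (-1)*R1:  [   0    5    1    3  -14 ]
R3 <- R3 - (1)*R1:  [   0  -20  -10  -13   59 ]
R4 <- R4 - (2)*R1:  [   0   -5   23    7  -16 ]
R3 <- R3 - (-4)*R2:  [  0   0  -6  -1   3 ]
R4 <- R4 - (-1)*R2:  [   0    0   24   10  -30 ]
R4 <- R4 - (-4)*R3:  [   0    0    0    6  -18 ]
Row echelon form:
[ -4  -3   0  -5  |   18 ]
[  0   5   1   3  |  -14 ]
[  0   0  -6  -1  |    3 ]
[  0   0   0   6  |  -18 ]
Back-substitution:
t = (-18) / 6 = -3
w = (3 - (-1)*(-3)) / -6 = 0
v = (-14 - (1)*(0) - (3)*(-3)) / 5 = -1
u = (18 - (-3)*(-1) - (-5)*(-3)) / -4 = 0

(0, -1, 0, -3)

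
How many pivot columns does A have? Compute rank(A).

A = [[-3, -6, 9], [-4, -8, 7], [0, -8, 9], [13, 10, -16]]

rank(A) = 3

Row reduction:
R2 <- R2 - (4/3)*R1:  [  0   0  -5 ]
R4 <- R4 - (-13/3)*R1:  [   0  -16   23 ]
R2 <-> R3   (pivot in column 2 was zero)
[ -3   -6   9 ]
[  0   -8   9 ]
[  0    0  -5 ]
[  0  -16  23 ]
R4 <- R4 - (2)*R2:  [ 0  0  5 ]
R4 <- R4 - (-1)*R3:  [ 0  0  0 ]
Row echelon form:
[ -3  -6   9 ]
[  0  -8   9 ]
[  0   0  -5 ]
[  0   0   0 ]
Nonzero rows / pivot columns: 3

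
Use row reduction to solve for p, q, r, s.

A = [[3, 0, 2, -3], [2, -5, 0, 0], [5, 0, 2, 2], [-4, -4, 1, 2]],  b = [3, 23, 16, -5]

(4, -3, -3, 1)

Forward elimination on [A|b]:
R2 <- R2 - (2/3)*R1:  [    0    -5  -4/3     2    21 ]
R3 <- R3 - (5/3)*R1:  [    0     0  -4/3     7    11 ]
R4 <- R4 - (-4/3)*R1:  [    0    -4  11/3    -2    -1 ]
R4 <- R4 - (4/5)*R2:  [     0      0  71/15  -18/5  -89/5 ]
R4 <- R4 - (-71/20)*R3:  [    0     0     0  85/4  85/4 ]
Row echelon form:
[ 3   0     2    -3  |     3 ]
[ 0  -5  -4/3     2  |    21 ]
[ 0   0  -4/3     7  |    11 ]
[ 0   0     0  85/4  |  85/4 ]
Back-substitution:
s = (85/4) / (85/4) = 1
r = (11 - (7)*(1)) / (-4/3) = -3
q = (21 - (-4/3)*(-3) - (2)*(1)) / -5 = -3
p = (3 - (2)*(-3) - (-3)*(1)) / 3 = 4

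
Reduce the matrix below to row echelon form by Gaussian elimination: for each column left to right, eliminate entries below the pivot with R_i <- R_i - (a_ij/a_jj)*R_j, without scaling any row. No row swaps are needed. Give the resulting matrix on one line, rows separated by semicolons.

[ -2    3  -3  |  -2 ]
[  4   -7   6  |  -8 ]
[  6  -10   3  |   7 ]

REF = [-2 3 -3 -2; 0 -1 0 -12; 0 0 -6 13]

Forward elimination:
R2 <- R2 - (-2)*R1:  [   0   -1    0  -12 ]
R3 <- R3 - (-3)*R1:  [  0  -1  -6   1 ]
R3 <- R3 - (1)*R2:  [  0   0  -6  13 ]
Row echelon form:
[ -2   3  -3  |   -2 ]
[  0  -1   0  |  -12 ]
[  0   0  -6  |   13 ]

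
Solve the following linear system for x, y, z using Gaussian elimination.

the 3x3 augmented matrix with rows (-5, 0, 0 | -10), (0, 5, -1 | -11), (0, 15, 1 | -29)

(2, -2, 1)

Forward elimination on [A|b]:
R3 <- R3 - (3)*R2:  [ 0  0  4  4 ]
Row echelon form:
[ -5  0   0  |  -10 ]
[  0  5  -1  |  -11 ]
[  0  0   4  |    4 ]
Back-substitution:
z = (4) / 4 = 1
y = (-11 - (-1)*(1)) / 5 = -2
x = (-10) / -5 = 2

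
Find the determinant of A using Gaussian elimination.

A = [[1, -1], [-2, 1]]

Forward elimination:
R2 <- R2 - (-2)*R1:  [  0  -1 ]
Upper-triangular form:
[ 1  -1 ]
[ 0  -1 ]
det(A) = (-1)^0 * (1) * (-1) = -1  (0 row swaps -> sign +1)

det(A) = -1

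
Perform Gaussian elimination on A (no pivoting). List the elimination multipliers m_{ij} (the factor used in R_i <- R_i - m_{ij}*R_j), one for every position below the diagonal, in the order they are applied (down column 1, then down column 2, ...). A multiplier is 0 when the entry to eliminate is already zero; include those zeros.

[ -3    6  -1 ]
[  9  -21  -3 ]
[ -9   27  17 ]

multipliers: -3, 3, -3

Forward elimination:
R2 <- R2 - (-3)*R1:  [  0  -3  -6 ]
R3 <- R3 - (3)*R1:  [  0   9  20 ]
R3 <- R3 - (-3)*R2:  [ 0  0  2 ]
Multipliers (in order of application): m_{21} = -3, m_{31} = 3, m_{32} = -3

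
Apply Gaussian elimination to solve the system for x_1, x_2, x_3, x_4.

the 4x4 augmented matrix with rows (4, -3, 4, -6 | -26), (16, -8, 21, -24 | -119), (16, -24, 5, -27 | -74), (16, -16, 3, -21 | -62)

Forward elimination on [A|b]:
R2 <- R2 - (4)*R1:  [   0    4    5    0  -15 ]
R3 <- R3 - (4)*R1:  [   0  -12  -11   -3   30 ]
R4 <- R4 - (4)*R1:  [   0   -4  -13    3   42 ]
R3 <- R3 - (-3)*R2:  [   0    0    4   -3  -15 ]
R4 <- R4 - (-1)*R2:  [  0   0  -8   3  27 ]
R4 <- R4 - (-2)*R3:  [  0   0   0  -3  -3 ]
Row echelon form:
[ 4  -3  4  -6  |  -26 ]
[ 0   4  5   0  |  -15 ]
[ 0   0  4  -3  |  -15 ]
[ 0   0  0  -3  |   -3 ]
Back-substitution:
x_4 = (-3) / -3 = 1
x_3 = (-15 - (-3)*(1)) / 4 = -3
x_2 = (-15 - (5)*(-3)) / 4 = 0
x_1 = (-26 - (-3)*(0) - (4)*(-3) - (-6)*(1)) / 4 = -2

(-2, 0, -3, 1)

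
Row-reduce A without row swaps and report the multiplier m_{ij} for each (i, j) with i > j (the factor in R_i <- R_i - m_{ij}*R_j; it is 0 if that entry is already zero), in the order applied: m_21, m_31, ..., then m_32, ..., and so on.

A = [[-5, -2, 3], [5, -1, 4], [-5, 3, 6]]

Forward elimination:
R2 <- R2 - (-1)*R1:  [  0  -3   7 ]
R3 <- R3 - (1)*R1:  [ 0  5  3 ]
R3 <- R3 - (-5/3)*R2:  [    0     0  44/3 ]
Multipliers (in order of application): m_{21} = -1, m_{31} = 1, m_{32} = -5/3

multipliers: -1, 1, -5/3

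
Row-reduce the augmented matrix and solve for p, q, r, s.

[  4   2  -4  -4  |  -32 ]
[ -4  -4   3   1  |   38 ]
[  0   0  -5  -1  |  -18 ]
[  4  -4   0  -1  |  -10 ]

Forward elimination on [A|b]:
R2 <- R2 - (-1)*R1:  [  0  -2  -1  -3   6 ]
R4 <- R4 - (1)*R1:  [  0  -6   4   3  22 ]
R4 <- R4 - (3)*R2:  [  0   0   7  12   4 ]
R4 <- R4 - (-7/5)*R3:  [      0       0       0    53/5  -106/5 ]
Row echelon form:
[ 4   2  -4    -4  |     -32 ]
[ 0  -2  -1    -3  |       6 ]
[ 0   0  -5    -1  |     -18 ]
[ 0   0   0  53/5  |  -106/5 ]
Back-substitution:
s = (-106/5) / (53/5) = -2
r = (-18 - (-1)*(-2)) / -5 = 4
q = (6 - (-1)*(4) - (-3)*(-2)) / -2 = -2
p = (-32 - (2)*(-2) - (-4)*(4) - (-4)*(-2)) / 4 = -5

(-5, -2, 4, -2)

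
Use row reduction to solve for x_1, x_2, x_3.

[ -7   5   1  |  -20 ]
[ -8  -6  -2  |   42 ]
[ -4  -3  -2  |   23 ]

(-1, -5, -2)

Forward elimination on [A|b]:
R2 <- R2 - (8/7)*R1:  [     0  -82/7  -22/7  454/7 ]
R3 <- R3 - (4/7)*R1:  [     0  -41/7  -18/7  241/7 ]
R3 <- R3 - (1/2)*R2:  [  0   0  -1   2 ]
Row echelon form:
[ -7      5      1  |    -20 ]
[  0  -82/7  -22/7  |  454/7 ]
[  0      0     -1  |      2 ]
Back-substitution:
x_3 = (2) / -1 = -2
x_2 = (454/7 - (-22/7)*(-2)) / (-82/7) = -5
x_1 = (-20 - (5)*(-5) - (1)*(-2)) / -7 = -1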